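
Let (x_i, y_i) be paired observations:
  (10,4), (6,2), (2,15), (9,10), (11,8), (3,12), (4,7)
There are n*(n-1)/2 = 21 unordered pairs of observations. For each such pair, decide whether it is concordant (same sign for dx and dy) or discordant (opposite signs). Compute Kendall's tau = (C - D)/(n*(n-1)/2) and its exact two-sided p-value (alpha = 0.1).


Step 1: Enumerate the 21 unordered pairs (i,j) with i<j and classify each by sign(x_j-x_i) * sign(y_j-y_i).
  (1,2):dx=-4,dy=-2->C; (1,3):dx=-8,dy=+11->D; (1,4):dx=-1,dy=+6->D; (1,5):dx=+1,dy=+4->C
  (1,6):dx=-7,dy=+8->D; (1,7):dx=-6,dy=+3->D; (2,3):dx=-4,dy=+13->D; (2,4):dx=+3,dy=+8->C
  (2,5):dx=+5,dy=+6->C; (2,6):dx=-3,dy=+10->D; (2,7):dx=-2,dy=+5->D; (3,4):dx=+7,dy=-5->D
  (3,5):dx=+9,dy=-7->D; (3,6):dx=+1,dy=-3->D; (3,7):dx=+2,dy=-8->D; (4,5):dx=+2,dy=-2->D
  (4,6):dx=-6,dy=+2->D; (4,7):dx=-5,dy=-3->C; (5,6):dx=-8,dy=+4->D; (5,7):dx=-7,dy=-1->C
  (6,7):dx=+1,dy=-5->D
Step 2: C = 6, D = 15, total pairs = 21.
Step 3: tau = (C - D)/(n(n-1)/2) = (6 - 15)/21 = -0.428571.
Step 4: Exact two-sided p-value (enumerate n! = 5040 permutations of y under H0): p = 0.238889.
Step 5: alpha = 0.1. fail to reject H0.

tau_b = -0.4286 (C=6, D=15), p = 0.238889, fail to reject H0.


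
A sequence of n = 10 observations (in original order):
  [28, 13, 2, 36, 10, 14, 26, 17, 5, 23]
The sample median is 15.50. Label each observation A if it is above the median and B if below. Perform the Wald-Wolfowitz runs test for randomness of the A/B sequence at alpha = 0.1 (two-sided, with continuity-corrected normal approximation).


Step 1: Compute median = 15.50; label A = above, B = below.
Labels in order: ABBABBAABA  (n_A = 5, n_B = 5)
Step 2: Count runs R = 7.
Step 3: Under H0 (random ordering), E[R] = 2*n_A*n_B/(n_A+n_B) + 1 = 2*5*5/10 + 1 = 6.0000.
        Var[R] = 2*n_A*n_B*(2*n_A*n_B - n_A - n_B) / ((n_A+n_B)^2 * (n_A+n_B-1)) = 2000/900 = 2.2222.
        SD[R] = 1.4907.
Step 4: Continuity-corrected z = (R - 0.5 - E[R]) / SD[R] = (7 - 0.5 - 6.0000) / 1.4907 = 0.3354.
Step 5: Two-sided p-value via normal approximation = 2*(1 - Phi(|z|)) = 0.737316.
Step 6: alpha = 0.1. fail to reject H0.

R = 7, z = 0.3354, p = 0.737316, fail to reject H0.


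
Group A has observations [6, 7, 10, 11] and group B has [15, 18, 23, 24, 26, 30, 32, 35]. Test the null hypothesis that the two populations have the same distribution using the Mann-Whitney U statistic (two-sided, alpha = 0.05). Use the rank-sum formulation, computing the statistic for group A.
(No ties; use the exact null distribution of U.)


Step 1: Combine and sort all 12 observations; assign midranks.
sorted (value, group): (6,X), (7,X), (10,X), (11,X), (15,Y), (18,Y), (23,Y), (24,Y), (26,Y), (30,Y), (32,Y), (35,Y)
ranks: 6->1, 7->2, 10->3, 11->4, 15->5, 18->6, 23->7, 24->8, 26->9, 30->10, 32->11, 35->12
Step 2: Rank sum for X: R1 = 1 + 2 + 3 + 4 = 10.
Step 3: U_X = R1 - n1(n1+1)/2 = 10 - 4*5/2 = 10 - 10 = 0.
       U_Y = n1*n2 - U_X = 32 - 0 = 32.
Step 4: No ties, so the exact null distribution of U (based on enumerating the C(12,4) = 495 equally likely rank assignments) gives the two-sided p-value.
Step 5: p-value = 0.004040; compare to alpha = 0.05. reject H0.

U_X = 0, p = 0.004040, reject H0 at alpha = 0.05.


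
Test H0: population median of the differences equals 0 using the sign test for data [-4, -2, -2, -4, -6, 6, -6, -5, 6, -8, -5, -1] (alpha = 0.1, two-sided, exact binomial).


Step 1: Discard zero differences. Original n = 12; n_eff = number of nonzero differences = 12.
Nonzero differences (with sign): -4, -2, -2, -4, -6, +6, -6, -5, +6, -8, -5, -1
Step 2: Count signs: positive = 2, negative = 10.
Step 3: Under H0: P(positive) = 0.5, so the number of positives S ~ Bin(12, 0.5).
Step 4: Two-sided exact p-value = sum of Bin(12,0.5) probabilities at or below the observed probability = 0.038574.
Step 5: alpha = 0.1. reject H0.

n_eff = 12, pos = 2, neg = 10, p = 0.038574, reject H0.


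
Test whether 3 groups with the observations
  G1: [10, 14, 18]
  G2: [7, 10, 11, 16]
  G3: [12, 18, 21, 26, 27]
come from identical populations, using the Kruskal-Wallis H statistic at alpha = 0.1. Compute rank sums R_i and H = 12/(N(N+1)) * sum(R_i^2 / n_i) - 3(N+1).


Step 1: Combine all N = 12 observations and assign midranks.
sorted (value, group, rank): (7,G2,1), (10,G1,2.5), (10,G2,2.5), (11,G2,4), (12,G3,5), (14,G1,6), (16,G2,7), (18,G1,8.5), (18,G3,8.5), (21,G3,10), (26,G3,11), (27,G3,12)
Step 2: Sum ranks within each group.
R_1 = 17 (n_1 = 3)
R_2 = 14.5 (n_2 = 4)
R_3 = 46.5 (n_3 = 5)
Step 3: H = 12/(N(N+1)) * sum(R_i^2/n_i) - 3(N+1)
     = 12/(12*13) * (17^2/3 + 14.5^2/4 + 46.5^2/5) - 3*13
     = 0.076923 * 581.346 - 39
     = 5.718910.
Step 4: Ties present; correction factor C = 1 - 12/(12^3 - 12) = 0.993007. Corrected H = 5.718910 / 0.993007 = 5.759184.
Step 5: Under H0, H ~ chi^2(2); p-value = 0.056158.
Step 6: alpha = 0.1. reject H0.

H = 5.7592, df = 2, p = 0.056158, reject H0.


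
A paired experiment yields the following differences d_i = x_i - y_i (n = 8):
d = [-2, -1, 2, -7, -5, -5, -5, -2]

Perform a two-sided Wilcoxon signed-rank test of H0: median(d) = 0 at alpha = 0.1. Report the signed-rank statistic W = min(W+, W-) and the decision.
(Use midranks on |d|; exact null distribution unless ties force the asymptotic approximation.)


Step 1: Drop any zero differences (none here) and take |d_i|.
|d| = [2, 1, 2, 7, 5, 5, 5, 2]
Step 2: Midrank |d_i| (ties get averaged ranks).
ranks: |2|->3, |1|->1, |2|->3, |7|->8, |5|->6, |5|->6, |5|->6, |2|->3
Step 3: Attach original signs; sum ranks with positive sign and with negative sign.
W+ = 3 = 3
W- = 3 + 1 + 8 + 6 + 6 + 6 + 3 = 33
(Check: W+ + W- = 36 should equal n(n+1)/2 = 36.)
Step 4: Test statistic W = min(W+, W-) = 3.
Step 5: Ties in |d|, so use the tie-corrected normal approximation.
        E[W] = n(n+1)/4 = 8*9/4 = 18.
        Tie groups: |d|=2 (t=3), |d|=5 (t=3); sum(t^3 - t) = 48.
        Var[W] = n(n+1)(2n+1)/24 - sum(t^3-t)/48 = 1224/24 - 48/48 = 50.
        z = (W - E[W]) / sqrt(Var[W]) = (3 - 18) / 7.0711 = -2.1213.
        Two-sided p = 2*Phi(z) = 0.033895.
Step 6: alpha = 0.1. reject H0.

W+ = 3, W- = 33, W = min = 3, p = 0.033895, reject H0.


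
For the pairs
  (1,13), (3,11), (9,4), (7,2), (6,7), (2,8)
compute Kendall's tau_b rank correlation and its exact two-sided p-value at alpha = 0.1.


Step 1: Enumerate the 15 unordered pairs (i,j) with i<j and classify each by sign(x_j-x_i) * sign(y_j-y_i).
  (1,2):dx=+2,dy=-2->D; (1,3):dx=+8,dy=-9->D; (1,4):dx=+6,dy=-11->D; (1,5):dx=+5,dy=-6->D
  (1,6):dx=+1,dy=-5->D; (2,3):dx=+6,dy=-7->D; (2,4):dx=+4,dy=-9->D; (2,5):dx=+3,dy=-4->D
  (2,6):dx=-1,dy=-3->C; (3,4):dx=-2,dy=-2->C; (3,5):dx=-3,dy=+3->D; (3,6):dx=-7,dy=+4->D
  (4,5):dx=-1,dy=+5->D; (4,6):dx=-5,dy=+6->D; (5,6):dx=-4,dy=+1->D
Step 2: C = 2, D = 13, total pairs = 15.
Step 3: tau = (C - D)/(n(n-1)/2) = (2 - 13)/15 = -0.733333.
Step 4: Exact two-sided p-value (enumerate n! = 720 permutations of y under H0): p = 0.055556.
Step 5: alpha = 0.1. reject H0.

tau_b = -0.7333 (C=2, D=13), p = 0.055556, reject H0.


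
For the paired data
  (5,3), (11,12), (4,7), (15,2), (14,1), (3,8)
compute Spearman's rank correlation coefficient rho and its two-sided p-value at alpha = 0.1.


Step 1: Rank x and y separately (midranks; no ties here).
rank(x): 5->3, 11->4, 4->2, 15->6, 14->5, 3->1
rank(y): 3->3, 12->6, 7->4, 2->2, 1->1, 8->5
Step 2: d_i = R_x(i) - R_y(i); compute d_i^2.
  (3-3)^2=0, (4-6)^2=4, (2-4)^2=4, (6-2)^2=16, (5-1)^2=16, (1-5)^2=16
sum(d^2) = 56.
Step 3: rho = 1 - 6*56 / (6*(6^2 - 1)) = 1 - 336/210 = -0.600000.
Step 4: Under H0, t = rho * sqrt((n-2)/(1-rho^2)) = -1.5000 ~ t(4).
Step 5: Two-sided p-value from the t-distribution with 4 df = 0.208000.
Step 6: alpha = 0.1. fail to reject H0.

rho = -0.6000, p = 0.208000, fail to reject H0 at alpha = 0.1.


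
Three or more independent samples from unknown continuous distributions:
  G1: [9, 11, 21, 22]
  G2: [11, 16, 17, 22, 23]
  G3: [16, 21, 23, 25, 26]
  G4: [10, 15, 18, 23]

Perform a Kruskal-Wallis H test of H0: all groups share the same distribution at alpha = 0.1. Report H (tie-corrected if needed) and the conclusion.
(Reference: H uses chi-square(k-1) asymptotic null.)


Step 1: Combine all N = 18 observations and assign midranks.
sorted (value, group, rank): (9,G1,1), (10,G4,2), (11,G1,3.5), (11,G2,3.5), (15,G4,5), (16,G2,6.5), (16,G3,6.5), (17,G2,8), (18,G4,9), (21,G1,10.5), (21,G3,10.5), (22,G1,12.5), (22,G2,12.5), (23,G2,15), (23,G3,15), (23,G4,15), (25,G3,17), (26,G3,18)
Step 2: Sum ranks within each group.
R_1 = 27.5 (n_1 = 4)
R_2 = 45.5 (n_2 = 5)
R_3 = 67 (n_3 = 5)
R_4 = 31 (n_4 = 4)
Step 3: H = 12/(N(N+1)) * sum(R_i^2/n_i) - 3(N+1)
     = 12/(18*19) * (27.5^2/4 + 45.5^2/5 + 67^2/5 + 31^2/4) - 3*19
     = 0.035088 * 1741.16 - 57
     = 4.093421.
Step 4: Ties present; correction factor C = 1 - 48/(18^3 - 18) = 0.991744. Corrected H = 4.093421 / 0.991744 = 4.127497.
Step 5: Under H0, H ~ chi^2(3); p-value = 0.248022.
Step 6: alpha = 0.1. fail to reject H0.

H = 4.1275, df = 3, p = 0.248022, fail to reject H0.


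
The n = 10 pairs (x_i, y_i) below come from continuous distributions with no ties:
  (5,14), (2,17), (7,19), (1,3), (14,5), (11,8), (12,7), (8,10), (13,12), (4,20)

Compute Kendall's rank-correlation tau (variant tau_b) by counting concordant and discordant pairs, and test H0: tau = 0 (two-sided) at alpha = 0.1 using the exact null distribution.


Step 1: Enumerate the 45 unordered pairs (i,j) with i<j and classify each by sign(x_j-x_i) * sign(y_j-y_i).
  (1,2):dx=-3,dy=+3->D; (1,3):dx=+2,dy=+5->C; (1,4):dx=-4,dy=-11->C; (1,5):dx=+9,dy=-9->D
  (1,6):dx=+6,dy=-6->D; (1,7):dx=+7,dy=-7->D; (1,8):dx=+3,dy=-4->D; (1,9):dx=+8,dy=-2->D
  (1,10):dx=-1,dy=+6->D; (2,3):dx=+5,dy=+2->C; (2,4):dx=-1,dy=-14->C; (2,5):dx=+12,dy=-12->D
  (2,6):dx=+9,dy=-9->D; (2,7):dx=+10,dy=-10->D; (2,8):dx=+6,dy=-7->D; (2,9):dx=+11,dy=-5->D
  (2,10):dx=+2,dy=+3->C; (3,4):dx=-6,dy=-16->C; (3,5):dx=+7,dy=-14->D; (3,6):dx=+4,dy=-11->D
  (3,7):dx=+5,dy=-12->D; (3,8):dx=+1,dy=-9->D; (3,9):dx=+6,dy=-7->D; (3,10):dx=-3,dy=+1->D
  (4,5):dx=+13,dy=+2->C; (4,6):dx=+10,dy=+5->C; (4,7):dx=+11,dy=+4->C; (4,8):dx=+7,dy=+7->C
  (4,9):dx=+12,dy=+9->C; (4,10):dx=+3,dy=+17->C; (5,6):dx=-3,dy=+3->D; (5,7):dx=-2,dy=+2->D
  (5,8):dx=-6,dy=+5->D; (5,9):dx=-1,dy=+7->D; (5,10):dx=-10,dy=+15->D; (6,7):dx=+1,dy=-1->D
  (6,8):dx=-3,dy=+2->D; (6,9):dx=+2,dy=+4->C; (6,10):dx=-7,dy=+12->D; (7,8):dx=-4,dy=+3->D
  (7,9):dx=+1,dy=+5->C; (7,10):dx=-8,dy=+13->D; (8,9):dx=+5,dy=+2->C; (8,10):dx=-4,dy=+10->D
  (9,10):dx=-9,dy=+8->D
Step 2: C = 15, D = 30, total pairs = 45.
Step 3: tau = (C - D)/(n(n-1)/2) = (15 - 30)/45 = -0.333333.
Step 4: Exact two-sided p-value (enumerate n! = 3628800 permutations of y under H0): p = 0.216373.
Step 5: alpha = 0.1. fail to reject H0.

tau_b = -0.3333 (C=15, D=30), p = 0.216373, fail to reject H0.


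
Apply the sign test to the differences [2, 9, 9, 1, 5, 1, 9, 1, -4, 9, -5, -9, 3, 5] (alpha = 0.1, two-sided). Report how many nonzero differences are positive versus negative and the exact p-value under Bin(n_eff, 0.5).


Step 1: Discard zero differences. Original n = 14; n_eff = number of nonzero differences = 14.
Nonzero differences (with sign): +2, +9, +9, +1, +5, +1, +9, +1, -4, +9, -5, -9, +3, +5
Step 2: Count signs: positive = 11, negative = 3.
Step 3: Under H0: P(positive) = 0.5, so the number of positives S ~ Bin(14, 0.5).
Step 4: Two-sided exact p-value = sum of Bin(14,0.5) probabilities at or below the observed probability = 0.057373.
Step 5: alpha = 0.1. reject H0.

n_eff = 14, pos = 11, neg = 3, p = 0.057373, reject H0.


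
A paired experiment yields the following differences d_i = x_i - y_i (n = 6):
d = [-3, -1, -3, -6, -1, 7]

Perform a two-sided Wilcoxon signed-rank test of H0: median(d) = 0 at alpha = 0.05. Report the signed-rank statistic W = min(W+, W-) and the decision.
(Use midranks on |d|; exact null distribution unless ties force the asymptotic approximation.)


Step 1: Drop any zero differences (none here) and take |d_i|.
|d| = [3, 1, 3, 6, 1, 7]
Step 2: Midrank |d_i| (ties get averaged ranks).
ranks: |3|->3.5, |1|->1.5, |3|->3.5, |6|->5, |1|->1.5, |7|->6
Step 3: Attach original signs; sum ranks with positive sign and with negative sign.
W+ = 6 = 6
W- = 3.5 + 1.5 + 3.5 + 5 + 1.5 = 15
(Check: W+ + W- = 21 should equal n(n+1)/2 = 21.)
Step 4: Test statistic W = min(W+, W-) = 6.
Step 5: Ties in |d|, so use the tie-corrected normal approximation.
        E[W] = n(n+1)/4 = 6*7/4 = 10.5.
        Tie groups: |d|=1 (t=2), |d|=3 (t=2); sum(t^3 - t) = 12.
        Var[W] = n(n+1)(2n+1)/24 - sum(t^3-t)/48 = 546/24 - 12/48 = 22.5.
        z = (W - E[W]) / sqrt(Var[W]) = (6 - 10.5) / 4.7434 = -0.9487.
        Two-sided p = 2*Phi(z) = 0.342782.
Step 6: alpha = 0.05. fail to reject H0.

W+ = 6, W- = 15, W = min = 6, p = 0.342782, fail to reject H0.


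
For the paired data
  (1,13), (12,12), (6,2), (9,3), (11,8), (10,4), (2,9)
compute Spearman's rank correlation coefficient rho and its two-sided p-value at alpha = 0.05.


Step 1: Rank x and y separately (midranks; no ties here).
rank(x): 1->1, 12->7, 6->3, 9->4, 11->6, 10->5, 2->2
rank(y): 13->7, 12->6, 2->1, 3->2, 8->4, 4->3, 9->5
Step 2: d_i = R_x(i) - R_y(i); compute d_i^2.
  (1-7)^2=36, (7-6)^2=1, (3-1)^2=4, (4-2)^2=4, (6-4)^2=4, (5-3)^2=4, (2-5)^2=9
sum(d^2) = 62.
Step 3: rho = 1 - 6*62 / (7*(7^2 - 1)) = 1 - 372/336 = -0.107143.
Step 4: Under H0, t = rho * sqrt((n-2)/(1-rho^2)) = -0.2410 ~ t(5).
Step 5: Two-sided p-value from the t-distribution with 5 df = 0.819151.
Step 6: alpha = 0.05. fail to reject H0.

rho = -0.1071, p = 0.819151, fail to reject H0 at alpha = 0.05.


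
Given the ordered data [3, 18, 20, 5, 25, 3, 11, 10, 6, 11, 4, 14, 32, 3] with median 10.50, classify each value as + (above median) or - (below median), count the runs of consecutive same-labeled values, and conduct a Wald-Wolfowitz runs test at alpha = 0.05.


Step 1: Compute median = 10.50; label A = above, B = below.
Labels in order: BAABABABBABAAB  (n_A = 7, n_B = 7)
Step 2: Count runs R = 11.
Step 3: Under H0 (random ordering), E[R] = 2*n_A*n_B/(n_A+n_B) + 1 = 2*7*7/14 + 1 = 8.0000.
        Var[R] = 2*n_A*n_B*(2*n_A*n_B - n_A - n_B) / ((n_A+n_B)^2 * (n_A+n_B-1)) = 8232/2548 = 3.2308.
        SD[R] = 1.7974.
Step 4: Continuity-corrected z = (R - 0.5 - E[R]) / SD[R] = (11 - 0.5 - 8.0000) / 1.7974 = 1.3909.
Step 5: Two-sided p-value via normal approximation = 2*(1 - Phi(|z|)) = 0.164264.
Step 6: alpha = 0.05. fail to reject H0.

R = 11, z = 1.3909, p = 0.164264, fail to reject H0.


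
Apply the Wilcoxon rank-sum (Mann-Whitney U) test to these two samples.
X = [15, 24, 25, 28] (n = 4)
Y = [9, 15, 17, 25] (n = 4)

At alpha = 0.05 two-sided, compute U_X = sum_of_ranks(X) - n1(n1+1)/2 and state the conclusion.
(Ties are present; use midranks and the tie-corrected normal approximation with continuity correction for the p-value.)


Step 1: Combine and sort all 8 observations; assign midranks.
sorted (value, group): (9,Y), (15,X), (15,Y), (17,Y), (24,X), (25,X), (25,Y), (28,X)
ranks: 9->1, 15->2.5, 15->2.5, 17->4, 24->5, 25->6.5, 25->6.5, 28->8
Step 2: Rank sum for X: R1 = 2.5 + 5 + 6.5 + 8 = 22.
Step 3: U_X = R1 - n1(n1+1)/2 = 22 - 4*5/2 = 22 - 10 = 12.
       U_Y = n1*n2 - U_X = 16 - 12 = 4.
Step 4: Ties are present, so use the tie-corrected normal approximation (with continuity correction) for the p-value.
Step 5: p-value = 0.306492; compare to alpha = 0.05. fail to reject H0.

U_X = 12, p = 0.306492, fail to reject H0 at alpha = 0.05.


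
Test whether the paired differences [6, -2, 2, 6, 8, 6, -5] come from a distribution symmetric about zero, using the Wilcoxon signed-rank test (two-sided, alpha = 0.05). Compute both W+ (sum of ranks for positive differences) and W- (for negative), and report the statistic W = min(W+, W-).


Step 1: Drop any zero differences (none here) and take |d_i|.
|d| = [6, 2, 2, 6, 8, 6, 5]
Step 2: Midrank |d_i| (ties get averaged ranks).
ranks: |6|->5, |2|->1.5, |2|->1.5, |6|->5, |8|->7, |6|->5, |5|->3
Step 3: Attach original signs; sum ranks with positive sign and with negative sign.
W+ = 5 + 1.5 + 5 + 7 + 5 = 23.5
W- = 1.5 + 3 = 4.5
(Check: W+ + W- = 28 should equal n(n+1)/2 = 28.)
Step 4: Test statistic W = min(W+, W-) = 4.5.
Step 5: Ties in |d|, so use the tie-corrected normal approximation.
        E[W] = n(n+1)/4 = 7*8/4 = 14.
        Tie groups: |d|=2 (t=2), |d|=6 (t=3); sum(t^3 - t) = 30.
        Var[W] = n(n+1)(2n+1)/24 - sum(t^3-t)/48 = 840/24 - 30/48 = 34.375.
        z = (W - E[W]) / sqrt(Var[W]) = (4.5 - 14) / 5.8630 = -1.6203.
        Two-sided p = 2*Phi(z) = 0.105162.
Step 6: alpha = 0.05. fail to reject H0.

W+ = 23.5, W- = 4.5, W = min = 4.5, p = 0.105162, fail to reject H0.


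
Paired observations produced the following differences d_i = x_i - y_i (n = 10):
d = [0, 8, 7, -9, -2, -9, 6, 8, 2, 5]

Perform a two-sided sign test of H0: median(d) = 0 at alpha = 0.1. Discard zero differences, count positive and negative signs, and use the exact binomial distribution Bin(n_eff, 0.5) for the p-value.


Step 1: Discard zero differences. Original n = 10; n_eff = number of nonzero differences = 9.
Nonzero differences (with sign): +8, +7, -9, -2, -9, +6, +8, +2, +5
Step 2: Count signs: positive = 6, negative = 3.
Step 3: Under H0: P(positive) = 0.5, so the number of positives S ~ Bin(9, 0.5).
Step 4: Two-sided exact p-value = sum of Bin(9,0.5) probabilities at or below the observed probability = 0.507812.
Step 5: alpha = 0.1. fail to reject H0.

n_eff = 9, pos = 6, neg = 3, p = 0.507812, fail to reject H0.


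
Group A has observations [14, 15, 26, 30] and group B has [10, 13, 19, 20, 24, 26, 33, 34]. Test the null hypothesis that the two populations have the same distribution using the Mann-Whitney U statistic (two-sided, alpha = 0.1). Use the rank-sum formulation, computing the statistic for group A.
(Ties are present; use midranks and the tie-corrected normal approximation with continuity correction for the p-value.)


Step 1: Combine and sort all 12 observations; assign midranks.
sorted (value, group): (10,Y), (13,Y), (14,X), (15,X), (19,Y), (20,Y), (24,Y), (26,X), (26,Y), (30,X), (33,Y), (34,Y)
ranks: 10->1, 13->2, 14->3, 15->4, 19->5, 20->6, 24->7, 26->8.5, 26->8.5, 30->10, 33->11, 34->12
Step 2: Rank sum for X: R1 = 3 + 4 + 8.5 + 10 = 25.5.
Step 3: U_X = R1 - n1(n1+1)/2 = 25.5 - 4*5/2 = 25.5 - 10 = 15.5.
       U_Y = n1*n2 - U_X = 32 - 15.5 = 16.5.
Step 4: Ties are present, so use the tie-corrected normal approximation (with continuity correction) for the p-value.
Step 5: p-value = 1.000000; compare to alpha = 0.1. fail to reject H0.

U_X = 15.5, p = 1.000000, fail to reject H0 at alpha = 0.1.


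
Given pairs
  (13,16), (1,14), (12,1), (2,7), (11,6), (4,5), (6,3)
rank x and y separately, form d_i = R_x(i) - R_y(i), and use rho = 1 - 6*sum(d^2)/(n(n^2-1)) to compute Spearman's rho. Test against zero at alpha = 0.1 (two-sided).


Step 1: Rank x and y separately (midranks; no ties here).
rank(x): 13->7, 1->1, 12->6, 2->2, 11->5, 4->3, 6->4
rank(y): 16->7, 14->6, 1->1, 7->5, 6->4, 5->3, 3->2
Step 2: d_i = R_x(i) - R_y(i); compute d_i^2.
  (7-7)^2=0, (1-6)^2=25, (6-1)^2=25, (2-5)^2=9, (5-4)^2=1, (3-3)^2=0, (4-2)^2=4
sum(d^2) = 64.
Step 3: rho = 1 - 6*64 / (7*(7^2 - 1)) = 1 - 384/336 = -0.142857.
Step 4: Under H0, t = rho * sqrt((n-2)/(1-rho^2)) = -0.3227 ~ t(5).
Step 5: Two-sided p-value from the t-distribution with 5 df = 0.759945.
Step 6: alpha = 0.1. fail to reject H0.

rho = -0.1429, p = 0.759945, fail to reject H0 at alpha = 0.1.


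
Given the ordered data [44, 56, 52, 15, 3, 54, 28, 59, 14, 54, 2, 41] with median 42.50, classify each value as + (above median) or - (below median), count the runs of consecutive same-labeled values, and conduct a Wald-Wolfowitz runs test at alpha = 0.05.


Step 1: Compute median = 42.50; label A = above, B = below.
Labels in order: AAABBABABABB  (n_A = 6, n_B = 6)
Step 2: Count runs R = 8.
Step 3: Under H0 (random ordering), E[R] = 2*n_A*n_B/(n_A+n_B) + 1 = 2*6*6/12 + 1 = 7.0000.
        Var[R] = 2*n_A*n_B*(2*n_A*n_B - n_A - n_B) / ((n_A+n_B)^2 * (n_A+n_B-1)) = 4320/1584 = 2.7273.
        SD[R] = 1.6514.
Step 4: Continuity-corrected z = (R - 0.5 - E[R]) / SD[R] = (8 - 0.5 - 7.0000) / 1.6514 = 0.3028.
Step 5: Two-sided p-value via normal approximation = 2*(1 - Phi(|z|)) = 0.762069.
Step 6: alpha = 0.05. fail to reject H0.

R = 8, z = 0.3028, p = 0.762069, fail to reject H0.


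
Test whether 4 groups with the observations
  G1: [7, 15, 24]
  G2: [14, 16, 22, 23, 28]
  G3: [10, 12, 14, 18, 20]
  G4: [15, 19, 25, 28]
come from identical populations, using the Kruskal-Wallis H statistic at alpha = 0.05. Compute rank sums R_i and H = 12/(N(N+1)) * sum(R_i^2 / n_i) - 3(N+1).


Step 1: Combine all N = 17 observations and assign midranks.
sorted (value, group, rank): (7,G1,1), (10,G3,2), (12,G3,3), (14,G2,4.5), (14,G3,4.5), (15,G1,6.5), (15,G4,6.5), (16,G2,8), (18,G3,9), (19,G4,10), (20,G3,11), (22,G2,12), (23,G2,13), (24,G1,14), (25,G4,15), (28,G2,16.5), (28,G4,16.5)
Step 2: Sum ranks within each group.
R_1 = 21.5 (n_1 = 3)
R_2 = 54 (n_2 = 5)
R_3 = 29.5 (n_3 = 5)
R_4 = 48 (n_4 = 4)
Step 3: H = 12/(N(N+1)) * sum(R_i^2/n_i) - 3(N+1)
     = 12/(17*18) * (21.5^2/3 + 54^2/5 + 29.5^2/5 + 48^2/4) - 3*18
     = 0.039216 * 1487.33 - 54
     = 4.326797.
Step 4: Ties present; correction factor C = 1 - 18/(17^3 - 17) = 0.996324. Corrected H = 4.326797 / 0.996324 = 4.342763.
Step 5: Under H0, H ~ chi^2(3); p-value = 0.226752.
Step 6: alpha = 0.05. fail to reject H0.

H = 4.3428, df = 3, p = 0.226752, fail to reject H0.


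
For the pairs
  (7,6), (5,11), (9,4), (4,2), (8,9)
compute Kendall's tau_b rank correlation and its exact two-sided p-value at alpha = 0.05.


Step 1: Enumerate the 10 unordered pairs (i,j) with i<j and classify each by sign(x_j-x_i) * sign(y_j-y_i).
  (1,2):dx=-2,dy=+5->D; (1,3):dx=+2,dy=-2->D; (1,4):dx=-3,dy=-4->C; (1,5):dx=+1,dy=+3->C
  (2,3):dx=+4,dy=-7->D; (2,4):dx=-1,dy=-9->C; (2,5):dx=+3,dy=-2->D; (3,4):dx=-5,dy=-2->C
  (3,5):dx=-1,dy=+5->D; (4,5):dx=+4,dy=+7->C
Step 2: C = 5, D = 5, total pairs = 10.
Step 3: tau = (C - D)/(n(n-1)/2) = (5 - 5)/10 = 0.000000.
Step 4: Exact two-sided p-value (enumerate n! = 120 permutations of y under H0): p = 1.000000.
Step 5: alpha = 0.05. fail to reject H0.

tau_b = 0.0000 (C=5, D=5), p = 1.000000, fail to reject H0.


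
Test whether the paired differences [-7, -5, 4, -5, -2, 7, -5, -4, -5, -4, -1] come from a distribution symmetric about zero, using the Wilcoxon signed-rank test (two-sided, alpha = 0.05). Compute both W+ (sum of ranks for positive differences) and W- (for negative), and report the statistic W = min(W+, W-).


Step 1: Drop any zero differences (none here) and take |d_i|.
|d| = [7, 5, 4, 5, 2, 7, 5, 4, 5, 4, 1]
Step 2: Midrank |d_i| (ties get averaged ranks).
ranks: |7|->10.5, |5|->7.5, |4|->4, |5|->7.5, |2|->2, |7|->10.5, |5|->7.5, |4|->4, |5|->7.5, |4|->4, |1|->1
Step 3: Attach original signs; sum ranks with positive sign and with negative sign.
W+ = 4 + 10.5 = 14.5
W- = 10.5 + 7.5 + 7.5 + 2 + 7.5 + 4 + 7.5 + 4 + 1 = 51.5
(Check: W+ + W- = 66 should equal n(n+1)/2 = 66.)
Step 4: Test statistic W = min(W+, W-) = 14.5.
Step 5: Ties in |d|, so use the tie-corrected normal approximation.
        E[W] = n(n+1)/4 = 11*12/4 = 33.
        Tie groups: |d|=4 (t=3), |d|=5 (t=4), |d|=7 (t=2); sum(t^3 - t) = 90.
        Var[W] = n(n+1)(2n+1)/24 - sum(t^3-t)/48 = 3036/24 - 90/48 = 124.625.
        z = (W - E[W]) / sqrt(Var[W]) = (14.5 - 33) / 11.1636 = -1.6572.
        Two-sided p = 2*Phi(z) = 0.097484.
Step 6: alpha = 0.05. fail to reject H0.

W+ = 14.5, W- = 51.5, W = min = 14.5, p = 0.097484, fail to reject H0.


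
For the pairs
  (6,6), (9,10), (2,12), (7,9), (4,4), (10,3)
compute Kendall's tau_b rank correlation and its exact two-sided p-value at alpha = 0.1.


Step 1: Enumerate the 15 unordered pairs (i,j) with i<j and classify each by sign(x_j-x_i) * sign(y_j-y_i).
  (1,2):dx=+3,dy=+4->C; (1,3):dx=-4,dy=+6->D; (1,4):dx=+1,dy=+3->C; (1,5):dx=-2,dy=-2->C
  (1,6):dx=+4,dy=-3->D; (2,3):dx=-7,dy=+2->D; (2,4):dx=-2,dy=-1->C; (2,5):dx=-5,dy=-6->C
  (2,6):dx=+1,dy=-7->D; (3,4):dx=+5,dy=-3->D; (3,5):dx=+2,dy=-8->D; (3,6):dx=+8,dy=-9->D
  (4,5):dx=-3,dy=-5->C; (4,6):dx=+3,dy=-6->D; (5,6):dx=+6,dy=-1->D
Step 2: C = 6, D = 9, total pairs = 15.
Step 3: tau = (C - D)/(n(n-1)/2) = (6 - 9)/15 = -0.200000.
Step 4: Exact two-sided p-value (enumerate n! = 720 permutations of y under H0): p = 0.719444.
Step 5: alpha = 0.1. fail to reject H0.

tau_b = -0.2000 (C=6, D=9), p = 0.719444, fail to reject H0.


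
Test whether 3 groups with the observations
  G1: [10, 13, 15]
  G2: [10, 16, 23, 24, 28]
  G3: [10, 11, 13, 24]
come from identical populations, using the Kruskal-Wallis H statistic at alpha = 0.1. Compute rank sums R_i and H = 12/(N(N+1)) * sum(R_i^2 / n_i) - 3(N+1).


Step 1: Combine all N = 12 observations and assign midranks.
sorted (value, group, rank): (10,G1,2), (10,G2,2), (10,G3,2), (11,G3,4), (13,G1,5.5), (13,G3,5.5), (15,G1,7), (16,G2,8), (23,G2,9), (24,G2,10.5), (24,G3,10.5), (28,G2,12)
Step 2: Sum ranks within each group.
R_1 = 14.5 (n_1 = 3)
R_2 = 41.5 (n_2 = 5)
R_3 = 22 (n_3 = 4)
Step 3: H = 12/(N(N+1)) * sum(R_i^2/n_i) - 3(N+1)
     = 12/(12*13) * (14.5^2/3 + 41.5^2/5 + 22^2/4) - 3*13
     = 0.076923 * 535.533 - 39
     = 2.194872.
Step 4: Ties present; correction factor C = 1 - 36/(12^3 - 12) = 0.979021. Corrected H = 2.194872 / 0.979021 = 2.241905.
Step 5: Under H0, H ~ chi^2(2); p-value = 0.325969.
Step 6: alpha = 0.1. fail to reject H0.

H = 2.2419, df = 2, p = 0.325969, fail to reject H0.


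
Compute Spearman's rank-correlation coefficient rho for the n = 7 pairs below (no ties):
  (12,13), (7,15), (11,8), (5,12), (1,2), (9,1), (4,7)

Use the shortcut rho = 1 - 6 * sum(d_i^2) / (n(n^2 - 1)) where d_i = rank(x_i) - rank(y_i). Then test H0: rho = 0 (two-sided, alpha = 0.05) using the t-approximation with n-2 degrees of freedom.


Step 1: Rank x and y separately (midranks; no ties here).
rank(x): 12->7, 7->4, 11->6, 5->3, 1->1, 9->5, 4->2
rank(y): 13->6, 15->7, 8->4, 12->5, 2->2, 1->1, 7->3
Step 2: d_i = R_x(i) - R_y(i); compute d_i^2.
  (7-6)^2=1, (4-7)^2=9, (6-4)^2=4, (3-5)^2=4, (1-2)^2=1, (5-1)^2=16, (2-3)^2=1
sum(d^2) = 36.
Step 3: rho = 1 - 6*36 / (7*(7^2 - 1)) = 1 - 216/336 = 0.357143.
Step 4: Under H0, t = rho * sqrt((n-2)/(1-rho^2)) = 0.8550 ~ t(5).
Step 5: Two-sided p-value from the t-distribution with 5 df = 0.431611.
Step 6: alpha = 0.05. fail to reject H0.

rho = 0.3571, p = 0.431611, fail to reject H0 at alpha = 0.05.


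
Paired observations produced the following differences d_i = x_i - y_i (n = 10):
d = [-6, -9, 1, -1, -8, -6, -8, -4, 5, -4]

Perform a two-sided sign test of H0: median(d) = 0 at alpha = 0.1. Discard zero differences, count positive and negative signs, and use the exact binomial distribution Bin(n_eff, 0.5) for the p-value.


Step 1: Discard zero differences. Original n = 10; n_eff = number of nonzero differences = 10.
Nonzero differences (with sign): -6, -9, +1, -1, -8, -6, -8, -4, +5, -4
Step 2: Count signs: positive = 2, negative = 8.
Step 3: Under H0: P(positive) = 0.5, so the number of positives S ~ Bin(10, 0.5).
Step 4: Two-sided exact p-value = sum of Bin(10,0.5) probabilities at or below the observed probability = 0.109375.
Step 5: alpha = 0.1. fail to reject H0.

n_eff = 10, pos = 2, neg = 8, p = 0.109375, fail to reject H0.


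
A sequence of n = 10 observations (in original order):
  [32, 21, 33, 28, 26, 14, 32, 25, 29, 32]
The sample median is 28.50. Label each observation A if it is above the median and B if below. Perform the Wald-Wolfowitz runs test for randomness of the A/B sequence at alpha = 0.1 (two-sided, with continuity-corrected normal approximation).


Step 1: Compute median = 28.50; label A = above, B = below.
Labels in order: ABABBBABAA  (n_A = 5, n_B = 5)
Step 2: Count runs R = 7.
Step 3: Under H0 (random ordering), E[R] = 2*n_A*n_B/(n_A+n_B) + 1 = 2*5*5/10 + 1 = 6.0000.
        Var[R] = 2*n_A*n_B*(2*n_A*n_B - n_A - n_B) / ((n_A+n_B)^2 * (n_A+n_B-1)) = 2000/900 = 2.2222.
        SD[R] = 1.4907.
Step 4: Continuity-corrected z = (R - 0.5 - E[R]) / SD[R] = (7 - 0.5 - 6.0000) / 1.4907 = 0.3354.
Step 5: Two-sided p-value via normal approximation = 2*(1 - Phi(|z|)) = 0.737316.
Step 6: alpha = 0.1. fail to reject H0.

R = 7, z = 0.3354, p = 0.737316, fail to reject H0.


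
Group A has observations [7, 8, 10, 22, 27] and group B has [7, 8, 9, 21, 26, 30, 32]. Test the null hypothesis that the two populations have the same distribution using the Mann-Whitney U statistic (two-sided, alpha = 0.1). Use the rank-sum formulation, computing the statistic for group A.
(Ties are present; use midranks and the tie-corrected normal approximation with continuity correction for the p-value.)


Step 1: Combine and sort all 12 observations; assign midranks.
sorted (value, group): (7,X), (7,Y), (8,X), (8,Y), (9,Y), (10,X), (21,Y), (22,X), (26,Y), (27,X), (30,Y), (32,Y)
ranks: 7->1.5, 7->1.5, 8->3.5, 8->3.5, 9->5, 10->6, 21->7, 22->8, 26->9, 27->10, 30->11, 32->12
Step 2: Rank sum for X: R1 = 1.5 + 3.5 + 6 + 8 + 10 = 29.
Step 3: U_X = R1 - n1(n1+1)/2 = 29 - 5*6/2 = 29 - 15 = 14.
       U_Y = n1*n2 - U_X = 35 - 14 = 21.
Step 4: Ties are present, so use the tie-corrected normal approximation (with continuity correction) for the p-value.
Step 5: p-value = 0.624905; compare to alpha = 0.1. fail to reject H0.

U_X = 14, p = 0.624905, fail to reject H0 at alpha = 0.1.


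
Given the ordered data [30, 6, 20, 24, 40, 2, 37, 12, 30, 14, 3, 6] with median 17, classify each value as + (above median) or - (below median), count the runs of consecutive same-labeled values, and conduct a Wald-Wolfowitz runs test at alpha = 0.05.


Step 1: Compute median = 17; label A = above, B = below.
Labels in order: ABAAABABABBB  (n_A = 6, n_B = 6)
Step 2: Count runs R = 8.
Step 3: Under H0 (random ordering), E[R] = 2*n_A*n_B/(n_A+n_B) + 1 = 2*6*6/12 + 1 = 7.0000.
        Var[R] = 2*n_A*n_B*(2*n_A*n_B - n_A - n_B) / ((n_A+n_B)^2 * (n_A+n_B-1)) = 4320/1584 = 2.7273.
        SD[R] = 1.6514.
Step 4: Continuity-corrected z = (R - 0.5 - E[R]) / SD[R] = (8 - 0.5 - 7.0000) / 1.6514 = 0.3028.
Step 5: Two-sided p-value via normal approximation = 2*(1 - Phi(|z|)) = 0.762069.
Step 6: alpha = 0.05. fail to reject H0.

R = 8, z = 0.3028, p = 0.762069, fail to reject H0.


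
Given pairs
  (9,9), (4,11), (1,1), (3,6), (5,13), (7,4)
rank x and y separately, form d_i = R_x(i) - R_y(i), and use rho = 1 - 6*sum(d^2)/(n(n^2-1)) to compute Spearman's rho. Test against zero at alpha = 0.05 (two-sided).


Step 1: Rank x and y separately (midranks; no ties here).
rank(x): 9->6, 4->3, 1->1, 3->2, 5->4, 7->5
rank(y): 9->4, 11->5, 1->1, 6->3, 13->6, 4->2
Step 2: d_i = R_x(i) - R_y(i); compute d_i^2.
  (6-4)^2=4, (3-5)^2=4, (1-1)^2=0, (2-3)^2=1, (4-6)^2=4, (5-2)^2=9
sum(d^2) = 22.
Step 3: rho = 1 - 6*22 / (6*(6^2 - 1)) = 1 - 132/210 = 0.371429.
Step 4: Under H0, t = rho * sqrt((n-2)/(1-rho^2)) = 0.8001 ~ t(4).
Step 5: Two-sided p-value from the t-distribution with 4 df = 0.468478.
Step 6: alpha = 0.05. fail to reject H0.

rho = 0.3714, p = 0.468478, fail to reject H0 at alpha = 0.05.


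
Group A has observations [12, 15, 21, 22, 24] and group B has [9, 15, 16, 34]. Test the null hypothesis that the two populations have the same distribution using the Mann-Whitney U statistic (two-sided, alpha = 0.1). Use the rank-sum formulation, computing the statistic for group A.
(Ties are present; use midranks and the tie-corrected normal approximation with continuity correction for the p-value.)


Step 1: Combine and sort all 9 observations; assign midranks.
sorted (value, group): (9,Y), (12,X), (15,X), (15,Y), (16,Y), (21,X), (22,X), (24,X), (34,Y)
ranks: 9->1, 12->2, 15->3.5, 15->3.5, 16->5, 21->6, 22->7, 24->8, 34->9
Step 2: Rank sum for X: R1 = 2 + 3.5 + 6 + 7 + 8 = 26.5.
Step 3: U_X = R1 - n1(n1+1)/2 = 26.5 - 5*6/2 = 26.5 - 15 = 11.5.
       U_Y = n1*n2 - U_X = 20 - 11.5 = 8.5.
Step 4: Ties are present, so use the tie-corrected normal approximation (with continuity correction) for the p-value.
Step 5: p-value = 0.805701; compare to alpha = 0.1. fail to reject H0.

U_X = 11.5, p = 0.805701, fail to reject H0 at alpha = 0.1.


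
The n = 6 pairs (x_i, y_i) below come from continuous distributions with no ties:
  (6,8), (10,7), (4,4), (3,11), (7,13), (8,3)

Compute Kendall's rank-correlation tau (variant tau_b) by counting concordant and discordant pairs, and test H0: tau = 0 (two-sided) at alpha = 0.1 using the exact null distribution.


Step 1: Enumerate the 15 unordered pairs (i,j) with i<j and classify each by sign(x_j-x_i) * sign(y_j-y_i).
  (1,2):dx=+4,dy=-1->D; (1,3):dx=-2,dy=-4->C; (1,4):dx=-3,dy=+3->D; (1,5):dx=+1,dy=+5->C
  (1,6):dx=+2,dy=-5->D; (2,3):dx=-6,dy=-3->C; (2,4):dx=-7,dy=+4->D; (2,5):dx=-3,dy=+6->D
  (2,6):dx=-2,dy=-4->C; (3,4):dx=-1,dy=+7->D; (3,5):dx=+3,dy=+9->C; (3,6):dx=+4,dy=-1->D
  (4,5):dx=+4,dy=+2->C; (4,6):dx=+5,dy=-8->D; (5,6):dx=+1,dy=-10->D
Step 2: C = 6, D = 9, total pairs = 15.
Step 3: tau = (C - D)/(n(n-1)/2) = (6 - 9)/15 = -0.200000.
Step 4: Exact two-sided p-value (enumerate n! = 720 permutations of y under H0): p = 0.719444.
Step 5: alpha = 0.1. fail to reject H0.

tau_b = -0.2000 (C=6, D=9), p = 0.719444, fail to reject H0.


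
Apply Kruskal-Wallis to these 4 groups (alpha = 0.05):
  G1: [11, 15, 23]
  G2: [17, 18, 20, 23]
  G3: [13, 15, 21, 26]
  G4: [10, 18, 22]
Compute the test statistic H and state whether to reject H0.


Step 1: Combine all N = 14 observations and assign midranks.
sorted (value, group, rank): (10,G4,1), (11,G1,2), (13,G3,3), (15,G1,4.5), (15,G3,4.5), (17,G2,6), (18,G2,7.5), (18,G4,7.5), (20,G2,9), (21,G3,10), (22,G4,11), (23,G1,12.5), (23,G2,12.5), (26,G3,14)
Step 2: Sum ranks within each group.
R_1 = 19 (n_1 = 3)
R_2 = 35 (n_2 = 4)
R_3 = 31.5 (n_3 = 4)
R_4 = 19.5 (n_4 = 3)
Step 3: H = 12/(N(N+1)) * sum(R_i^2/n_i) - 3(N+1)
     = 12/(14*15) * (19^2/3 + 35^2/4 + 31.5^2/4 + 19.5^2/3) - 3*15
     = 0.057143 * 801.396 - 45
     = 0.794048.
Step 4: Ties present; correction factor C = 1 - 18/(14^3 - 14) = 0.993407. Corrected H = 0.794048 / 0.993407 = 0.799318.
Step 5: Under H0, H ~ chi^2(3); p-value = 0.849630.
Step 6: alpha = 0.05. fail to reject H0.

H = 0.7993, df = 3, p = 0.849630, fail to reject H0.


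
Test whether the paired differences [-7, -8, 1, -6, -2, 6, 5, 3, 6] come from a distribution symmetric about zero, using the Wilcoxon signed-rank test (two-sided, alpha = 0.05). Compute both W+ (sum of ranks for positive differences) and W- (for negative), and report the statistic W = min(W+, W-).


Step 1: Drop any zero differences (none here) and take |d_i|.
|d| = [7, 8, 1, 6, 2, 6, 5, 3, 6]
Step 2: Midrank |d_i| (ties get averaged ranks).
ranks: |7|->8, |8|->9, |1|->1, |6|->6, |2|->2, |6|->6, |5|->4, |3|->3, |6|->6
Step 3: Attach original signs; sum ranks with positive sign and with negative sign.
W+ = 1 + 6 + 4 + 3 + 6 = 20
W- = 8 + 9 + 6 + 2 = 25
(Check: W+ + W- = 45 should equal n(n+1)/2 = 45.)
Step 4: Test statistic W = min(W+, W-) = 20.
Step 5: Ties in |d|, so use the tie-corrected normal approximation.
        E[W] = n(n+1)/4 = 9*10/4 = 22.5.
        Tie groups: |d|=6 (t=3); sum(t^3 - t) = 24.
        Var[W] = n(n+1)(2n+1)/24 - sum(t^3-t)/48 = 1710/24 - 24/48 = 70.75.
        z = (W - E[W]) / sqrt(Var[W]) = (20 - 22.5) / 8.4113 = -0.2972.
        Two-sided p = 2*Phi(z) = 0.766299.
Step 6: alpha = 0.05. fail to reject H0.

W+ = 20, W- = 25, W = min = 20, p = 0.766299, fail to reject H0.


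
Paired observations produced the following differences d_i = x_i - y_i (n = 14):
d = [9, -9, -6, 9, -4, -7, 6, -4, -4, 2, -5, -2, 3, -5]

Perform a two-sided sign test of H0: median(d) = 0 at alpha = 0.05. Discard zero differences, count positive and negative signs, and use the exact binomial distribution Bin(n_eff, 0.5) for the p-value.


Step 1: Discard zero differences. Original n = 14; n_eff = number of nonzero differences = 14.
Nonzero differences (with sign): +9, -9, -6, +9, -4, -7, +6, -4, -4, +2, -5, -2, +3, -5
Step 2: Count signs: positive = 5, negative = 9.
Step 3: Under H0: P(positive) = 0.5, so the number of positives S ~ Bin(14, 0.5).
Step 4: Two-sided exact p-value = sum of Bin(14,0.5) probabilities at or below the observed probability = 0.423950.
Step 5: alpha = 0.05. fail to reject H0.

n_eff = 14, pos = 5, neg = 9, p = 0.423950, fail to reject H0.


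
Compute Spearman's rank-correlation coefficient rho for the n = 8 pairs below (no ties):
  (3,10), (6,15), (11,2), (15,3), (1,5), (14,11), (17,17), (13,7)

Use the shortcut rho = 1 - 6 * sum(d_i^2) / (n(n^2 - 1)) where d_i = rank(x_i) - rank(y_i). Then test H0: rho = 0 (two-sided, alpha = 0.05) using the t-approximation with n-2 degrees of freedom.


Step 1: Rank x and y separately (midranks; no ties here).
rank(x): 3->2, 6->3, 11->4, 15->7, 1->1, 14->6, 17->8, 13->5
rank(y): 10->5, 15->7, 2->1, 3->2, 5->3, 11->6, 17->8, 7->4
Step 2: d_i = R_x(i) - R_y(i); compute d_i^2.
  (2-5)^2=9, (3-7)^2=16, (4-1)^2=9, (7-2)^2=25, (1-3)^2=4, (6-6)^2=0, (8-8)^2=0, (5-4)^2=1
sum(d^2) = 64.
Step 3: rho = 1 - 6*64 / (8*(8^2 - 1)) = 1 - 384/504 = 0.238095.
Step 4: Under H0, t = rho * sqrt((n-2)/(1-rho^2)) = 0.6005 ~ t(6).
Step 5: Two-sided p-value from the t-distribution with 6 df = 0.570156.
Step 6: alpha = 0.05. fail to reject H0.

rho = 0.2381, p = 0.570156, fail to reject H0 at alpha = 0.05.


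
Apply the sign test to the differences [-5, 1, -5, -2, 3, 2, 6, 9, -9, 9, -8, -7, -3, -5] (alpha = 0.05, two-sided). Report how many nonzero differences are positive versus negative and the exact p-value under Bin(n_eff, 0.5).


Step 1: Discard zero differences. Original n = 14; n_eff = number of nonzero differences = 14.
Nonzero differences (with sign): -5, +1, -5, -2, +3, +2, +6, +9, -9, +9, -8, -7, -3, -5
Step 2: Count signs: positive = 6, negative = 8.
Step 3: Under H0: P(positive) = 0.5, so the number of positives S ~ Bin(14, 0.5).
Step 4: Two-sided exact p-value = sum of Bin(14,0.5) probabilities at or below the observed probability = 0.790527.
Step 5: alpha = 0.05. fail to reject H0.

n_eff = 14, pos = 6, neg = 8, p = 0.790527, fail to reject H0.


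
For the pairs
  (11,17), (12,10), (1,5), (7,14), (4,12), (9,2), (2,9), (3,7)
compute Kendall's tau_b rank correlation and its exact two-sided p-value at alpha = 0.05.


Step 1: Enumerate the 28 unordered pairs (i,j) with i<j and classify each by sign(x_j-x_i) * sign(y_j-y_i).
  (1,2):dx=+1,dy=-7->D; (1,3):dx=-10,dy=-12->C; (1,4):dx=-4,dy=-3->C; (1,5):dx=-7,dy=-5->C
  (1,6):dx=-2,dy=-15->C; (1,7):dx=-9,dy=-8->C; (1,8):dx=-8,dy=-10->C; (2,3):dx=-11,dy=-5->C
  (2,4):dx=-5,dy=+4->D; (2,5):dx=-8,dy=+2->D; (2,6):dx=-3,dy=-8->C; (2,7):dx=-10,dy=-1->C
  (2,8):dx=-9,dy=-3->C; (3,4):dx=+6,dy=+9->C; (3,5):dx=+3,dy=+7->C; (3,6):dx=+8,dy=-3->D
  (3,7):dx=+1,dy=+4->C; (3,8):dx=+2,dy=+2->C; (4,5):dx=-3,dy=-2->C; (4,6):dx=+2,dy=-12->D
  (4,7):dx=-5,dy=-5->C; (4,8):dx=-4,dy=-7->C; (5,6):dx=+5,dy=-10->D; (5,7):dx=-2,dy=-3->C
  (5,8):dx=-1,dy=-5->C; (6,7):dx=-7,dy=+7->D; (6,8):dx=-6,dy=+5->D; (7,8):dx=+1,dy=-2->D
Step 2: C = 19, D = 9, total pairs = 28.
Step 3: tau = (C - D)/(n(n-1)/2) = (19 - 9)/28 = 0.357143.
Step 4: Exact two-sided p-value (enumerate n! = 40320 permutations of y under H0): p = 0.275099.
Step 5: alpha = 0.05. fail to reject H0.

tau_b = 0.3571 (C=19, D=9), p = 0.275099, fail to reject H0.


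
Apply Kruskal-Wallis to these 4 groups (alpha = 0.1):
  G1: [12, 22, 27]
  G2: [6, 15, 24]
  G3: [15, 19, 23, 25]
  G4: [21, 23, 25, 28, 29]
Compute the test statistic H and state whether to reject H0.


Step 1: Combine all N = 15 observations and assign midranks.
sorted (value, group, rank): (6,G2,1), (12,G1,2), (15,G2,3.5), (15,G3,3.5), (19,G3,5), (21,G4,6), (22,G1,7), (23,G3,8.5), (23,G4,8.5), (24,G2,10), (25,G3,11.5), (25,G4,11.5), (27,G1,13), (28,G4,14), (29,G4,15)
Step 2: Sum ranks within each group.
R_1 = 22 (n_1 = 3)
R_2 = 14.5 (n_2 = 3)
R_3 = 28.5 (n_3 = 4)
R_4 = 55 (n_4 = 5)
Step 3: H = 12/(N(N+1)) * sum(R_i^2/n_i) - 3(N+1)
     = 12/(15*16) * (22^2/3 + 14.5^2/3 + 28.5^2/4 + 55^2/5) - 3*16
     = 0.050000 * 1039.48 - 48
     = 3.973958.
Step 4: Ties present; correction factor C = 1 - 18/(15^3 - 15) = 0.994643. Corrected H = 3.973958 / 0.994643 = 3.995362.
Step 5: Under H0, H ~ chi^2(3); p-value = 0.261965.
Step 6: alpha = 0.1. fail to reject H0.

H = 3.9954, df = 3, p = 0.261965, fail to reject H0.
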